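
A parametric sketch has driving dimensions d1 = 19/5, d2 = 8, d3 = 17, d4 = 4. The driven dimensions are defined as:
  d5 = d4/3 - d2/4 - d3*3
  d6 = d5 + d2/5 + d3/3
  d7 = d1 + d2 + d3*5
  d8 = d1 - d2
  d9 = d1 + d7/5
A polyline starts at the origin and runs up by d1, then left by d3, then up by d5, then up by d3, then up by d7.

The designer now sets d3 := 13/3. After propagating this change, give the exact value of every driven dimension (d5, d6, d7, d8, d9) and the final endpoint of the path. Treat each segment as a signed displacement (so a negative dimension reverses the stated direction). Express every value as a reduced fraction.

Apply edit: d3 := 13/3
  d5 = d4/3 - d2/4 - d3*3 = -41/3
  d6 = d5 + d2/5 + d3/3 = -478/45
  d7 = d1 + d2 + d3*5 = 502/15
  d8 = d1 - d2 = -21/5
  d9 = d1 + d7/5 = 787/75
Walk from origin (0, 0):
  seg 1: up by d1 = 19/5 → (0, 19/5)
  seg 2: left by d3 = 13/3 → (-13/3, 19/5)
  seg 3: up by d5 = -41/3 → (-13/3, -148/15)
  seg 4: up by d3 = 13/3 → (-13/3, -83/15)
  seg 5: up by d7 = 502/15 → (-13/3, 419/15)

d5 = -41/3
d6 = -478/45
d7 = 502/15
d8 = -21/5
d9 = 787/75
endpoint = (-13/3, 419/15)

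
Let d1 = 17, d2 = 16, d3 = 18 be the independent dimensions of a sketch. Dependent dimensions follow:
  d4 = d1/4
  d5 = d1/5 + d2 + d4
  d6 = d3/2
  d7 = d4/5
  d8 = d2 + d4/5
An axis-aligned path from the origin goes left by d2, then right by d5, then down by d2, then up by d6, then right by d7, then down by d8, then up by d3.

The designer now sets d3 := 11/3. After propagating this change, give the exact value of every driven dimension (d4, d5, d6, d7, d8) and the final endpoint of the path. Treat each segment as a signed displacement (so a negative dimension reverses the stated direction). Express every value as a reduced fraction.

d4 = 17/4
d5 = 473/20
d6 = 11/6
d7 = 17/20
d8 = 337/20
endpoint = (17/2, -547/20)

Apply edit: d3 := 11/3
  d4 = d1/4 = 17/4
  d5 = d1/5 + d2 + d4 = 473/20
  d6 = d3/2 = 11/6
  d7 = d4/5 = 17/20
  d8 = d2 + d4/5 = 337/20
Walk from origin (0, 0):
  seg 1: left by d2 = 16 → (-16, 0)
  seg 2: right by d5 = 473/20 → (153/20, 0)
  seg 3: down by d2 = 16 → (153/20, -16)
  seg 4: up by d6 = 11/6 → (153/20, -85/6)
  seg 5: right by d7 = 17/20 → (17/2, -85/6)
  seg 6: down by d8 = 337/20 → (17/2, -1861/60)
  seg 7: up by d3 = 11/3 → (17/2, -547/20)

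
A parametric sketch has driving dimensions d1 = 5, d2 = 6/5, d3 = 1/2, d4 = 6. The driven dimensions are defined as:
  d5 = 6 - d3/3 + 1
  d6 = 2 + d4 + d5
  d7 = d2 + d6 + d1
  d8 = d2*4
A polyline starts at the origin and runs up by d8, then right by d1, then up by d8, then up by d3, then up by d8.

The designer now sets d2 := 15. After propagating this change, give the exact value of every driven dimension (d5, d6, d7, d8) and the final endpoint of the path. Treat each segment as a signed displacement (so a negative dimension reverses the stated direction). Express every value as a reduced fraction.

Apply edit: d2 := 15
  d5 = 6 - d3/3 + 1 = 41/6
  d6 = 2 + d4 + d5 = 89/6
  d7 = d2 + d6 + d1 = 209/6
  d8 = d2*4 = 60
Walk from origin (0, 0):
  seg 1: up by d8 = 60 → (0, 60)
  seg 2: right by d1 = 5 → (5, 60)
  seg 3: up by d8 = 60 → (5, 120)
  seg 4: up by d3 = 1/2 → (5, 241/2)
  seg 5: up by d8 = 60 → (5, 361/2)

d5 = 41/6
d6 = 89/6
d7 = 209/6
d8 = 60
endpoint = (5, 361/2)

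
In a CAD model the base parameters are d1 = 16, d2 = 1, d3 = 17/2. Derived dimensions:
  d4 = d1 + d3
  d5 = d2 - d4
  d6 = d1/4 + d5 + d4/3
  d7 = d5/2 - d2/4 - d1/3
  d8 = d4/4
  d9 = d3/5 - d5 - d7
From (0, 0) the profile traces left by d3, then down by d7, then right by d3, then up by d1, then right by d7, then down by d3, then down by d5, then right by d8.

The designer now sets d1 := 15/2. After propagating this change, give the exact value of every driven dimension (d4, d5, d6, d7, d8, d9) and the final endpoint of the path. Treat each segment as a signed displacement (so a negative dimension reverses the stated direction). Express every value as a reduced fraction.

d4 = 16
d5 = -15
d6 = -187/24
d7 = -41/4
d8 = 4
d9 = 539/20
endpoint = (-25/4, 97/4)

Apply edit: d1 := 15/2
  d4 = d1 + d3 = 16
  d5 = d2 - d4 = -15
  d6 = d1/4 + d5 + d4/3 = -187/24
  d7 = d5/2 - d2/4 - d1/3 = -41/4
  d8 = d4/4 = 4
  d9 = d3/5 - d5 - d7 = 539/20
Walk from origin (0, 0):
  seg 1: left by d3 = 17/2 → (-17/2, 0)
  seg 2: down by d7 = -41/4 → (-17/2, 41/4)
  seg 3: right by d3 = 17/2 → (0, 41/4)
  seg 4: up by d1 = 15/2 → (0, 71/4)
  seg 5: right by d7 = -41/4 → (-41/4, 71/4)
  seg 6: down by d3 = 17/2 → (-41/4, 37/4)
  seg 7: down by d5 = -15 → (-41/4, 97/4)
  seg 8: right by d8 = 4 → (-25/4, 97/4)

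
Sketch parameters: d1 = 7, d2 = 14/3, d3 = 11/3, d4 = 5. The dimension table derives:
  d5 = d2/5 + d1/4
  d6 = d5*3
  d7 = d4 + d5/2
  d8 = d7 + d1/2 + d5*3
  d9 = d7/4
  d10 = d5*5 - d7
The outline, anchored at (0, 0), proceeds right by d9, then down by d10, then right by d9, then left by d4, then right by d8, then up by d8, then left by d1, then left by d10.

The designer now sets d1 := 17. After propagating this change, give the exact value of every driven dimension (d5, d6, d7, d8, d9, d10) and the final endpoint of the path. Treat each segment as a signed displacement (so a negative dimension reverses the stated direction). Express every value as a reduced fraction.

d5 = 311/60
d6 = 311/20
d7 = 911/120
d8 = 3797/120
d9 = 911/480
d10 = 733/40
endpoint = (-391/80, 799/60)

Apply edit: d1 := 17
  d5 = d2/5 + d1/4 = 311/60
  d6 = d5*3 = 311/20
  d7 = d4 + d5/2 = 911/120
  d8 = d7 + d1/2 + d5*3 = 3797/120
  d9 = d7/4 = 911/480
  d10 = d5*5 - d7 = 733/40
Walk from origin (0, 0):
  seg 1: right by d9 = 911/480 → (911/480, 0)
  seg 2: down by d10 = 733/40 → (911/480, -733/40)
  seg 3: right by d9 = 911/480 → (911/240, -733/40)
  seg 4: left by d4 = 5 → (-289/240, -733/40)
  seg 5: right by d8 = 3797/120 → (487/16, -733/40)
  seg 6: up by d8 = 3797/120 → (487/16, 799/60)
  seg 7: left by d1 = 17 → (215/16, 799/60)
  seg 8: left by d10 = 733/40 → (-391/80, 799/60)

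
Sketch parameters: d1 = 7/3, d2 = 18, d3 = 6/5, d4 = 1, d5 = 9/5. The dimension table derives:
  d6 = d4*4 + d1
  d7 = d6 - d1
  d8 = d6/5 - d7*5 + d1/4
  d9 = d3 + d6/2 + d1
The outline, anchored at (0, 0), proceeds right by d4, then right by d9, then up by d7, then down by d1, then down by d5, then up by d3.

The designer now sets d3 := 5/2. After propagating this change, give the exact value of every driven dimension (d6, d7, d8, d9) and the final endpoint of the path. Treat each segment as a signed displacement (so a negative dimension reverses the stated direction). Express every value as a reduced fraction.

Apply edit: d3 := 5/2
  d6 = d4*4 + d1 = 19/3
  d7 = d6 - d1 = 4
  d8 = d6/5 - d7*5 + d1/4 = -363/20
  d9 = d3 + d6/2 + d1 = 8
Walk from origin (0, 0):
  seg 1: right by d4 = 1 → (1, 0)
  seg 2: right by d9 = 8 → (9, 0)
  seg 3: up by d7 = 4 → (9, 4)
  seg 4: down by d1 = 7/3 → (9, 5/3)
  seg 5: down by d5 = 9/5 → (9, -2/15)
  seg 6: up by d3 = 5/2 → (9, 71/30)

d6 = 19/3
d7 = 4
d8 = -363/20
d9 = 8
endpoint = (9, 71/30)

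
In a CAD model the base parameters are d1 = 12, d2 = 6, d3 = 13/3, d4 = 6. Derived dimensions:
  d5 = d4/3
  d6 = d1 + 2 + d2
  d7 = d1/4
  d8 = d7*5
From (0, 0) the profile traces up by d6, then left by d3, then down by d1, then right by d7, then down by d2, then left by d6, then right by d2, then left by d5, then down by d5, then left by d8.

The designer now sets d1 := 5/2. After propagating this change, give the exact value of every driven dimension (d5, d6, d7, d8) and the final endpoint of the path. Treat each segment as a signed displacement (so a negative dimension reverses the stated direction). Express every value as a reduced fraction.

d5 = 2
d6 = 21/2
d7 = 5/8
d8 = 25/8
endpoint = (-40/3, 0)

Apply edit: d1 := 5/2
  d5 = d4/3 = 2
  d6 = d1 + 2 + d2 = 21/2
  d7 = d1/4 = 5/8
  d8 = d7*5 = 25/8
Walk from origin (0, 0):
  seg 1: up by d6 = 21/2 → (0, 21/2)
  seg 2: left by d3 = 13/3 → (-13/3, 21/2)
  seg 3: down by d1 = 5/2 → (-13/3, 8)
  seg 4: right by d7 = 5/8 → (-89/24, 8)
  seg 5: down by d2 = 6 → (-89/24, 2)
  seg 6: left by d6 = 21/2 → (-341/24, 2)
  seg 7: right by d2 = 6 → (-197/24, 2)
  seg 8: left by d5 = 2 → (-245/24, 2)
  seg 9: down by d5 = 2 → (-245/24, 0)
  seg 10: left by d8 = 25/8 → (-40/3, 0)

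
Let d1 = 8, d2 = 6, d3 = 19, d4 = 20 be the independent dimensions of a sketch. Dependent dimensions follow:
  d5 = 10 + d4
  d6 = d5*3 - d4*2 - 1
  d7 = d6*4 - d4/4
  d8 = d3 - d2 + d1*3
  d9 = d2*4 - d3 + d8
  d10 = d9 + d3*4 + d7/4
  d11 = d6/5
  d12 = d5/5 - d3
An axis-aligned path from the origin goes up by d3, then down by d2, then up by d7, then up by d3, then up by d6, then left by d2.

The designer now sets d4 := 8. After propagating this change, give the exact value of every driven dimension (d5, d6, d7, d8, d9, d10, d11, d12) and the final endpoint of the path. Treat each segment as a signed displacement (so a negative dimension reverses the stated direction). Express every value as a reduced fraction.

d5 = 18
d6 = 37
d7 = 146
d8 = 37
d9 = 42
d10 = 309/2
d11 = 37/5
d12 = -77/5
endpoint = (-6, 215)

Apply edit: d4 := 8
  d5 = 10 + d4 = 18
  d6 = d5*3 - d4*2 - 1 = 37
  d7 = d6*4 - d4/4 = 146
  d8 = d3 - d2 + d1*3 = 37
  d9 = d2*4 - d3 + d8 = 42
  d10 = d9 + d3*4 + d7/4 = 309/2
  d11 = d6/5 = 37/5
  d12 = d5/5 - d3 = -77/5
Walk from origin (0, 0):
  seg 1: up by d3 = 19 → (0, 19)
  seg 2: down by d2 = 6 → (0, 13)
  seg 3: up by d7 = 146 → (0, 159)
  seg 4: up by d3 = 19 → (0, 178)
  seg 5: up by d6 = 37 → (0, 215)
  seg 6: left by d2 = 6 → (-6, 215)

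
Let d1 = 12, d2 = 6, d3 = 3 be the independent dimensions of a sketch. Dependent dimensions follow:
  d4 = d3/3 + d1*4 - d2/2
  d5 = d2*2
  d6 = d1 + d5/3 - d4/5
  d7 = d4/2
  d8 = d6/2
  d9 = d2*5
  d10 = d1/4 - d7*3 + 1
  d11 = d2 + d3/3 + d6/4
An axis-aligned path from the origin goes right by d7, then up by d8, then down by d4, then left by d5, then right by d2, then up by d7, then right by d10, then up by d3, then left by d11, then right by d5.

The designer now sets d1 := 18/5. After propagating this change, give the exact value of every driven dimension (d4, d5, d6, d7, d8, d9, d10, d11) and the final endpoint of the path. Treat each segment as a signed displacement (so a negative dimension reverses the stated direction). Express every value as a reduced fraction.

Apply edit: d1 := 18/5
  d4 = d3/3 + d1*4 - d2/2 = 62/5
  d5 = d2*2 = 12
  d6 = d1 + d5/3 - d4/5 = 128/25
  d7 = d4/2 = 31/5
  d8 = d6/2 = 64/25
  d9 = d2*5 = 30
  d10 = d1/4 - d7*3 + 1 = -167/10
  d11 = d2 + d3/3 + d6/4 = 207/25
Walk from origin (0, 0):
  seg 1: right by d7 = 31/5 → (31/5, 0)
  seg 2: up by d8 = 64/25 → (31/5, 64/25)
  seg 3: down by d4 = 62/5 → (31/5, -246/25)
  seg 4: left by d5 = 12 → (-29/5, -246/25)
  seg 5: right by d2 = 6 → (1/5, -246/25)
  seg 6: up by d7 = 31/5 → (1/5, -91/25)
  seg 7: right by d10 = -167/10 → (-33/2, -91/25)
  seg 8: up by d3 = 3 → (-33/2, -16/25)
  seg 9: left by d11 = 207/25 → (-1239/50, -16/25)
  seg 10: right by d5 = 12 → (-639/50, -16/25)

d4 = 62/5
d5 = 12
d6 = 128/25
d7 = 31/5
d8 = 64/25
d9 = 30
d10 = -167/10
d11 = 207/25
endpoint = (-639/50, -16/25)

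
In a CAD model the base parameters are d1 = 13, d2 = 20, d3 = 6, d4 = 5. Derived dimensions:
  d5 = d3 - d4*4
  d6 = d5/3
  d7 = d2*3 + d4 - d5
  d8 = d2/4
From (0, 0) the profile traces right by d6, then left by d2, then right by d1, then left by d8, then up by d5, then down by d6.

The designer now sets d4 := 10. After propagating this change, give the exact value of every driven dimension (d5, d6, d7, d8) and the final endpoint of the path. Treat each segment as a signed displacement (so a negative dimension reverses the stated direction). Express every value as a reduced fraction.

d5 = -34
d6 = -34/3
d7 = 104
d8 = 5
endpoint = (-70/3, -68/3)

Apply edit: d4 := 10
  d5 = d3 - d4*4 = -34
  d6 = d5/3 = -34/3
  d7 = d2*3 + d4 - d5 = 104
  d8 = d2/4 = 5
Walk from origin (0, 0):
  seg 1: right by d6 = -34/3 → (-34/3, 0)
  seg 2: left by d2 = 20 → (-94/3, 0)
  seg 3: right by d1 = 13 → (-55/3, 0)
  seg 4: left by d8 = 5 → (-70/3, 0)
  seg 5: up by d5 = -34 → (-70/3, -34)
  seg 6: down by d6 = -34/3 → (-70/3, -68/3)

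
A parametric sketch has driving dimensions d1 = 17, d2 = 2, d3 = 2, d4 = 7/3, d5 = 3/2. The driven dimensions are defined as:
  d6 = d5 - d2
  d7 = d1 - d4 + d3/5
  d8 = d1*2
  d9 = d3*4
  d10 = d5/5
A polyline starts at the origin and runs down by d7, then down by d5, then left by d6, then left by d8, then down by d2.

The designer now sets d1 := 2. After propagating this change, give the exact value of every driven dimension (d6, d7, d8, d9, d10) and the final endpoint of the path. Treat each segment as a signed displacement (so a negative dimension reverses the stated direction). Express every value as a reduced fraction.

Apply edit: d1 := 2
  d6 = d5 - d2 = -1/2
  d7 = d1 - d4 + d3/5 = 1/15
  d8 = d1*2 = 4
  d9 = d3*4 = 8
  d10 = d5/5 = 3/10
Walk from origin (0, 0):
  seg 1: down by d7 = 1/15 → (0, -1/15)
  seg 2: down by d5 = 3/2 → (0, -47/30)
  seg 3: left by d6 = -1/2 → (1/2, -47/30)
  seg 4: left by d8 = 4 → (-7/2, -47/30)
  seg 5: down by d2 = 2 → (-7/2, -107/30)

d6 = -1/2
d7 = 1/15
d8 = 4
d9 = 8
d10 = 3/10
endpoint = (-7/2, -107/30)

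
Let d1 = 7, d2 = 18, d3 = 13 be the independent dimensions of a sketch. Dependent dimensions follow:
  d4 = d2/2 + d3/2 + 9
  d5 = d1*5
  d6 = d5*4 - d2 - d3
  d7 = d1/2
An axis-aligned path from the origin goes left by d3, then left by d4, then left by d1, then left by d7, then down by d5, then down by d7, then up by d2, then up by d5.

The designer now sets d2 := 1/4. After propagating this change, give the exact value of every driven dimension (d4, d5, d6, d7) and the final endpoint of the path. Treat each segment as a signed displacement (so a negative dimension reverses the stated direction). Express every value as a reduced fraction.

d4 = 125/8
d5 = 35
d6 = 507/4
d7 = 7/2
endpoint = (-313/8, -13/4)

Apply edit: d2 := 1/4
  d4 = d2/2 + d3/2 + 9 = 125/8
  d5 = d1*5 = 35
  d6 = d5*4 - d2 - d3 = 507/4
  d7 = d1/2 = 7/2
Walk from origin (0, 0):
  seg 1: left by d3 = 13 → (-13, 0)
  seg 2: left by d4 = 125/8 → (-229/8, 0)
  seg 3: left by d1 = 7 → (-285/8, 0)
  seg 4: left by d7 = 7/2 → (-313/8, 0)
  seg 5: down by d5 = 35 → (-313/8, -35)
  seg 6: down by d7 = 7/2 → (-313/8, -77/2)
  seg 7: up by d2 = 1/4 → (-313/8, -153/4)
  seg 8: up by d5 = 35 → (-313/8, -13/4)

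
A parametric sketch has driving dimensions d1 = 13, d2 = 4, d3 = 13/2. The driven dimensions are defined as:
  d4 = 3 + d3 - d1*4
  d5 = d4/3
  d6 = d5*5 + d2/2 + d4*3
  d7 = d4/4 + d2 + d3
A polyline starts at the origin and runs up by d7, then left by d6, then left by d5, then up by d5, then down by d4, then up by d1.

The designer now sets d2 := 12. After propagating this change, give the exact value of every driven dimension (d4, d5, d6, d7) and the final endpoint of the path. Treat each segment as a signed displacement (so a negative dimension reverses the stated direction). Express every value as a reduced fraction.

Apply edit: d2 := 12
  d4 = 3 + d3 - d1*4 = -85/2
  d5 = d4/3 = -85/6
  d6 = d5*5 + d2/2 + d4*3 = -577/3
  d7 = d4/4 + d2 + d3 = 63/8
Walk from origin (0, 0):
  seg 1: up by d7 = 63/8 → (0, 63/8)
  seg 2: left by d6 = -577/3 → (577/3, 63/8)
  seg 3: left by d5 = -85/6 → (413/2, 63/8)
  seg 4: up by d5 = -85/6 → (413/2, -151/24)
  seg 5: down by d4 = -85/2 → (413/2, 869/24)
  seg 6: up by d1 = 13 → (413/2, 1181/24)

d4 = -85/2
d5 = -85/6
d6 = -577/3
d7 = 63/8
endpoint = (413/2, 1181/24)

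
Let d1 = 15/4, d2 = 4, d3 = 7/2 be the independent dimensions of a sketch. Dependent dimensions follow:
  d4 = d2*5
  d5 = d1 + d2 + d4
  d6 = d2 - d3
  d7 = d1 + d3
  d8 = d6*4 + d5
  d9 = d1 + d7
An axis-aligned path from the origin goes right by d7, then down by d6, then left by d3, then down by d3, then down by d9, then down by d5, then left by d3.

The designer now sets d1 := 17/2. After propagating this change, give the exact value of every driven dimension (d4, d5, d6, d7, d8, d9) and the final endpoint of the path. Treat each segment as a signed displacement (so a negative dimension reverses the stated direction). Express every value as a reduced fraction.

d4 = 20
d5 = 65/2
d6 = 1/2
d7 = 12
d8 = 69/2
d9 = 41/2
endpoint = (5, -57)

Apply edit: d1 := 17/2
  d4 = d2*5 = 20
  d5 = d1 + d2 + d4 = 65/2
  d6 = d2 - d3 = 1/2
  d7 = d1 + d3 = 12
  d8 = d6*4 + d5 = 69/2
  d9 = d1 + d7 = 41/2
Walk from origin (0, 0):
  seg 1: right by d7 = 12 → (12, 0)
  seg 2: down by d6 = 1/2 → (12, -1/2)
  seg 3: left by d3 = 7/2 → (17/2, -1/2)
  seg 4: down by d3 = 7/2 → (17/2, -4)
  seg 5: down by d9 = 41/2 → (17/2, -49/2)
  seg 6: down by d5 = 65/2 → (17/2, -57)
  seg 7: left by d3 = 7/2 → (5, -57)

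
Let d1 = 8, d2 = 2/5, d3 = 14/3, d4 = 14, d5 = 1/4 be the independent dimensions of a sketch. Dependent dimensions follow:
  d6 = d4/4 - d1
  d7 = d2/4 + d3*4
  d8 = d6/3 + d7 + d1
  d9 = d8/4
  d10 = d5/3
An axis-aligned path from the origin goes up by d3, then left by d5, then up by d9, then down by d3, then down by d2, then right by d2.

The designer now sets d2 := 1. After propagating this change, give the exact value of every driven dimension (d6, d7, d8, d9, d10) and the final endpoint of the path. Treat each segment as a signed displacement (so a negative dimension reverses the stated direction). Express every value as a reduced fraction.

Apply edit: d2 := 1
  d6 = d4/4 - d1 = -9/2
  d7 = d2/4 + d3*4 = 227/12
  d8 = d6/3 + d7 + d1 = 305/12
  d9 = d8/4 = 305/48
  d10 = d5/3 = 1/12
Walk from origin (0, 0):
  seg 1: up by d3 = 14/3 → (0, 14/3)
  seg 2: left by d5 = 1/4 → (-1/4, 14/3)
  seg 3: up by d9 = 305/48 → (-1/4, 529/48)
  seg 4: down by d3 = 14/3 → (-1/4, 305/48)
  seg 5: down by d2 = 1 → (-1/4, 257/48)
  seg 6: right by d2 = 1 → (3/4, 257/48)

d6 = -9/2
d7 = 227/12
d8 = 305/12
d9 = 305/48
d10 = 1/12
endpoint = (3/4, 257/48)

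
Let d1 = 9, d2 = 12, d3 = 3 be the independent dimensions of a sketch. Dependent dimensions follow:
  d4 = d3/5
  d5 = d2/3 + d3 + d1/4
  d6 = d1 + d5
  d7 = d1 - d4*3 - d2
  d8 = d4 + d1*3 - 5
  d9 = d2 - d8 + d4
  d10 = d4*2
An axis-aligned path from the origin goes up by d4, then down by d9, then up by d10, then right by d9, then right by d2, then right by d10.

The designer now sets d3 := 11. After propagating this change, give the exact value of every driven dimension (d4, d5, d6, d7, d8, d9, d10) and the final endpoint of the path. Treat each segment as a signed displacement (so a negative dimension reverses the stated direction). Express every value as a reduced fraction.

Apply edit: d3 := 11
  d4 = d3/5 = 11/5
  d5 = d2/3 + d3 + d1/4 = 69/4
  d6 = d1 + d5 = 105/4
  d7 = d1 - d4*3 - d2 = -48/5
  d8 = d4 + d1*3 - 5 = 121/5
  d9 = d2 - d8 + d4 = -10
  d10 = d4*2 = 22/5
Walk from origin (0, 0):
  seg 1: up by d4 = 11/5 → (0, 11/5)
  seg 2: down by d9 = -10 → (0, 61/5)
  seg 3: up by d10 = 22/5 → (0, 83/5)
  seg 4: right by d9 = -10 → (-10, 83/5)
  seg 5: right by d2 = 12 → (2, 83/5)
  seg 6: right by d10 = 22/5 → (32/5, 83/5)

d4 = 11/5
d5 = 69/4
d6 = 105/4
d7 = -48/5
d8 = 121/5
d9 = -10
d10 = 22/5
endpoint = (32/5, 83/5)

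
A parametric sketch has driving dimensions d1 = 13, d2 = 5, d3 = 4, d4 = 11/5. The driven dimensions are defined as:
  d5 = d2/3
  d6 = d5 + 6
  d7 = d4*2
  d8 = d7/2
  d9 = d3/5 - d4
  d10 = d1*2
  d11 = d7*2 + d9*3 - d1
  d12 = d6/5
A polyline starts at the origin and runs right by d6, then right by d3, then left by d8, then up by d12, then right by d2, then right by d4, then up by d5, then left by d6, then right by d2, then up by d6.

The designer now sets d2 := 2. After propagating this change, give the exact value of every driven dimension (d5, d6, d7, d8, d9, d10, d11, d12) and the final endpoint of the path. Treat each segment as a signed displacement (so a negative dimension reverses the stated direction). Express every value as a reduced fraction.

Apply edit: d2 := 2
  d5 = d2/3 = 2/3
  d6 = d5 + 6 = 20/3
  d7 = d4*2 = 22/5
  d8 = d7/2 = 11/5
  d9 = d3/5 - d4 = -7/5
  d10 = d1*2 = 26
  d11 = d7*2 + d9*3 - d1 = -42/5
  d12 = d6/5 = 4/3
Walk from origin (0, 0):
  seg 1: right by d6 = 20/3 → (20/3, 0)
  seg 2: right by d3 = 4 → (32/3, 0)
  seg 3: left by d8 = 11/5 → (127/15, 0)
  seg 4: up by d12 = 4/3 → (127/15, 4/3)
  seg 5: right by d2 = 2 → (157/15, 4/3)
  seg 6: right by d4 = 11/5 → (38/3, 4/3)
  seg 7: up by d5 = 2/3 → (38/3, 2)
  seg 8: left by d6 = 20/3 → (6, 2)
  seg 9: right by d2 = 2 → (8, 2)
  seg 10: up by d6 = 20/3 → (8, 26/3)

d5 = 2/3
d6 = 20/3
d7 = 22/5
d8 = 11/5
d9 = -7/5
d10 = 26
d11 = -42/5
d12 = 4/3
endpoint = (8, 26/3)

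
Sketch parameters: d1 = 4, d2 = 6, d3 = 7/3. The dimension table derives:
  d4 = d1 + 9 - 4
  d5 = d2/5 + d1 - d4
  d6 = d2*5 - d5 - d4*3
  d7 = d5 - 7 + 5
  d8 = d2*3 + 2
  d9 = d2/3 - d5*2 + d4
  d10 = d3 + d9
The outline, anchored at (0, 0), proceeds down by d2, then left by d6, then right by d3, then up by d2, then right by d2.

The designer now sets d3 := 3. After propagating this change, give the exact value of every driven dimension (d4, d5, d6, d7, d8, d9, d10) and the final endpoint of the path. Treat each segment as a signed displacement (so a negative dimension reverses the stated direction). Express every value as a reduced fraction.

d4 = 9
d5 = -19/5
d6 = 34/5
d7 = -29/5
d8 = 20
d9 = 93/5
d10 = 108/5
endpoint = (11/5, 0)

Apply edit: d3 := 3
  d4 = d1 + 9 - 4 = 9
  d5 = d2/5 + d1 - d4 = -19/5
  d6 = d2*5 - d5 - d4*3 = 34/5
  d7 = d5 - 7 + 5 = -29/5
  d8 = d2*3 + 2 = 20
  d9 = d2/3 - d5*2 + d4 = 93/5
  d10 = d3 + d9 = 108/5
Walk from origin (0, 0):
  seg 1: down by d2 = 6 → (0, -6)
  seg 2: left by d6 = 34/5 → (-34/5, -6)
  seg 3: right by d3 = 3 → (-19/5, -6)
  seg 4: up by d2 = 6 → (-19/5, 0)
  seg 5: right by d2 = 6 → (11/5, 0)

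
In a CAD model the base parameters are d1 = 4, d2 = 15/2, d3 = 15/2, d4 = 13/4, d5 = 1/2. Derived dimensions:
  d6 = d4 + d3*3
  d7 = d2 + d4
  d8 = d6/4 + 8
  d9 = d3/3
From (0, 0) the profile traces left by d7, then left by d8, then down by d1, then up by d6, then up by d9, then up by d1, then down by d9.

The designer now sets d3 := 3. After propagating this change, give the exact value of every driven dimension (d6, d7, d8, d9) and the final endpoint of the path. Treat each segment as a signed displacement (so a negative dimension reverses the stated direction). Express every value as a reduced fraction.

d6 = 49/4
d7 = 43/4
d8 = 177/16
d9 = 1
endpoint = (-349/16, 49/4)

Apply edit: d3 := 3
  d6 = d4 + d3*3 = 49/4
  d7 = d2 + d4 = 43/4
  d8 = d6/4 + 8 = 177/16
  d9 = d3/3 = 1
Walk from origin (0, 0):
  seg 1: left by d7 = 43/4 → (-43/4, 0)
  seg 2: left by d8 = 177/16 → (-349/16, 0)
  seg 3: down by d1 = 4 → (-349/16, -4)
  seg 4: up by d6 = 49/4 → (-349/16, 33/4)
  seg 5: up by d9 = 1 → (-349/16, 37/4)
  seg 6: up by d1 = 4 → (-349/16, 53/4)
  seg 7: down by d9 = 1 → (-349/16, 49/4)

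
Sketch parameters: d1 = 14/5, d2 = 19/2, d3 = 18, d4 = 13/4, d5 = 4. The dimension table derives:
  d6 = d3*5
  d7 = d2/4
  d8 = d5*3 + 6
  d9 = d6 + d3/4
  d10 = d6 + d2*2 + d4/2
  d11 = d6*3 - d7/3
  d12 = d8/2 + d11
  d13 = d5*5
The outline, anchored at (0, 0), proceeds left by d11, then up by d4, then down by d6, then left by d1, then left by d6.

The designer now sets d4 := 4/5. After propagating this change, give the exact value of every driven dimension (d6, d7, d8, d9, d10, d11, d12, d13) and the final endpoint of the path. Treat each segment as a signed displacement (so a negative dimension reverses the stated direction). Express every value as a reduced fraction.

d6 = 90
d7 = 19/8
d8 = 18
d9 = 189/2
d10 = 547/5
d11 = 6461/24
d12 = 6677/24
d13 = 20
endpoint = (-43441/120, -446/5)

Apply edit: d4 := 4/5
  d6 = d3*5 = 90
  d7 = d2/4 = 19/8
  d8 = d5*3 + 6 = 18
  d9 = d6 + d3/4 = 189/2
  d10 = d6 + d2*2 + d4/2 = 547/5
  d11 = d6*3 - d7/3 = 6461/24
  d12 = d8/2 + d11 = 6677/24
  d13 = d5*5 = 20
Walk from origin (0, 0):
  seg 1: left by d11 = 6461/24 → (-6461/24, 0)
  seg 2: up by d4 = 4/5 → (-6461/24, 4/5)
  seg 3: down by d6 = 90 → (-6461/24, -446/5)
  seg 4: left by d1 = 14/5 → (-32641/120, -446/5)
  seg 5: left by d6 = 90 → (-43441/120, -446/5)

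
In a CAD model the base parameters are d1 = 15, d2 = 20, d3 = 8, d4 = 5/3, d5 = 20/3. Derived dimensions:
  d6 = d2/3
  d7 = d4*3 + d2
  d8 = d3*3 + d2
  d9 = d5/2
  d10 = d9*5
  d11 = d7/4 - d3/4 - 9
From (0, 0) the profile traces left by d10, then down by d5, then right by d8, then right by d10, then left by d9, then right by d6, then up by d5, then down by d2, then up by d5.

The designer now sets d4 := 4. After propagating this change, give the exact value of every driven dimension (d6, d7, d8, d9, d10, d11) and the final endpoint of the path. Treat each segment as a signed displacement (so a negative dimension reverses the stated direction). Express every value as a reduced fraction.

d6 = 20/3
d7 = 32
d8 = 44
d9 = 10/3
d10 = 50/3
d11 = -3
endpoint = (142/3, -40/3)

Apply edit: d4 := 4
  d6 = d2/3 = 20/3
  d7 = d4*3 + d2 = 32
  d8 = d3*3 + d2 = 44
  d9 = d5/2 = 10/3
  d10 = d9*5 = 50/3
  d11 = d7/4 - d3/4 - 9 = -3
Walk from origin (0, 0):
  seg 1: left by d10 = 50/3 → (-50/3, 0)
  seg 2: down by d5 = 20/3 → (-50/3, -20/3)
  seg 3: right by d8 = 44 → (82/3, -20/3)
  seg 4: right by d10 = 50/3 → (44, -20/3)
  seg 5: left by d9 = 10/3 → (122/3, -20/3)
  seg 6: right by d6 = 20/3 → (142/3, -20/3)
  seg 7: up by d5 = 20/3 → (142/3, 0)
  seg 8: down by d2 = 20 → (142/3, -20)
  seg 9: up by d5 = 20/3 → (142/3, -40/3)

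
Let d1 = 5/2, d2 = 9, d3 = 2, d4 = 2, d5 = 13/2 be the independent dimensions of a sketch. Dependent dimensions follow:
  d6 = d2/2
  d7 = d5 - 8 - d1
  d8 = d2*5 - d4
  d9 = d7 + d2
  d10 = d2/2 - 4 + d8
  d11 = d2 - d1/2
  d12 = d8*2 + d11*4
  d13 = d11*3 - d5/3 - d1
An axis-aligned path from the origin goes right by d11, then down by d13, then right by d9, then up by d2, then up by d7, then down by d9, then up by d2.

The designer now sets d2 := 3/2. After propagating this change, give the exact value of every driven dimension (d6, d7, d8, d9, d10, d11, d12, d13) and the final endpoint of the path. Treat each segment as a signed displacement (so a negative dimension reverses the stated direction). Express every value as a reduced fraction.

d6 = 3/4
d7 = -4
d8 = 11/2
d9 = -5/2
d10 = 9/4
d11 = 1/4
d12 = 12
d13 = -47/12
endpoint = (-9/4, 65/12)

Apply edit: d2 := 3/2
  d6 = d2/2 = 3/4
  d7 = d5 - 8 - d1 = -4
  d8 = d2*5 - d4 = 11/2
  d9 = d7 + d2 = -5/2
  d10 = d2/2 - 4 + d8 = 9/4
  d11 = d2 - d1/2 = 1/4
  d12 = d8*2 + d11*4 = 12
  d13 = d11*3 - d5/3 - d1 = -47/12
Walk from origin (0, 0):
  seg 1: right by d11 = 1/4 → (1/4, 0)
  seg 2: down by d13 = -47/12 → (1/4, 47/12)
  seg 3: right by d9 = -5/2 → (-9/4, 47/12)
  seg 4: up by d2 = 3/2 → (-9/4, 65/12)
  seg 5: up by d7 = -4 → (-9/4, 17/12)
  seg 6: down by d9 = -5/2 → (-9/4, 47/12)
  seg 7: up by d2 = 3/2 → (-9/4, 65/12)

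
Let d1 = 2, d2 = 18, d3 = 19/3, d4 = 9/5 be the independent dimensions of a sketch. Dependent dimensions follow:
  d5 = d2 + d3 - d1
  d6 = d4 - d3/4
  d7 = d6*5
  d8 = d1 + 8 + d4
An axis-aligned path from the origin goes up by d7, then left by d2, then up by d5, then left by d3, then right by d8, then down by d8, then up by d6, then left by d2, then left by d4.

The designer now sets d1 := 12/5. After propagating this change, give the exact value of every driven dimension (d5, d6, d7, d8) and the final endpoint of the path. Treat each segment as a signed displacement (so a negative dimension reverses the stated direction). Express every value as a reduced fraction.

d5 = 329/15
d6 = 13/60
d7 = 13/12
d8 = 61/5
endpoint = (-479/15, 331/30)

Apply edit: d1 := 12/5
  d5 = d2 + d3 - d1 = 329/15
  d6 = d4 - d3/4 = 13/60
  d7 = d6*5 = 13/12
  d8 = d1 + 8 + d4 = 61/5
Walk from origin (0, 0):
  seg 1: up by d7 = 13/12 → (0, 13/12)
  seg 2: left by d2 = 18 → (-18, 13/12)
  seg 3: up by d5 = 329/15 → (-18, 1381/60)
  seg 4: left by d3 = 19/3 → (-73/3, 1381/60)
  seg 5: right by d8 = 61/5 → (-182/15, 1381/60)
  seg 6: down by d8 = 61/5 → (-182/15, 649/60)
  seg 7: up by d6 = 13/60 → (-182/15, 331/30)
  seg 8: left by d2 = 18 → (-452/15, 331/30)
  seg 9: left by d4 = 9/5 → (-479/15, 331/30)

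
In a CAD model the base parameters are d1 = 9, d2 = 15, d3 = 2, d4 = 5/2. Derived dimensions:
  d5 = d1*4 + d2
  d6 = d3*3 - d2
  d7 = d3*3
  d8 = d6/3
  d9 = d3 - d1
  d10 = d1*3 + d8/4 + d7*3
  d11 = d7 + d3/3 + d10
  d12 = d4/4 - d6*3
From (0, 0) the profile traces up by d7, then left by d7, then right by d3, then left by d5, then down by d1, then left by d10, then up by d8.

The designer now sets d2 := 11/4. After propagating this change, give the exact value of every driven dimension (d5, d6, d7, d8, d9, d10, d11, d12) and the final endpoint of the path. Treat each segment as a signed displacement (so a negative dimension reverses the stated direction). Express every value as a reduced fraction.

d5 = 155/4
d6 = 13/4
d7 = 6
d8 = 13/12
d9 = -7
d10 = 2173/48
d11 = 831/16
d12 = -73/8
endpoint = (-4225/48, -23/12)

Apply edit: d2 := 11/4
  d5 = d1*4 + d2 = 155/4
  d6 = d3*3 - d2 = 13/4
  d7 = d3*3 = 6
  d8 = d6/3 = 13/12
  d9 = d3 - d1 = -7
  d10 = d1*3 + d8/4 + d7*3 = 2173/48
  d11 = d7 + d3/3 + d10 = 831/16
  d12 = d4/4 - d6*3 = -73/8
Walk from origin (0, 0):
  seg 1: up by d7 = 6 → (0, 6)
  seg 2: left by d7 = 6 → (-6, 6)
  seg 3: right by d3 = 2 → (-4, 6)
  seg 4: left by d5 = 155/4 → (-171/4, 6)
  seg 5: down by d1 = 9 → (-171/4, -3)
  seg 6: left by d10 = 2173/48 → (-4225/48, -3)
  seg 7: up by d8 = 13/12 → (-4225/48, -23/12)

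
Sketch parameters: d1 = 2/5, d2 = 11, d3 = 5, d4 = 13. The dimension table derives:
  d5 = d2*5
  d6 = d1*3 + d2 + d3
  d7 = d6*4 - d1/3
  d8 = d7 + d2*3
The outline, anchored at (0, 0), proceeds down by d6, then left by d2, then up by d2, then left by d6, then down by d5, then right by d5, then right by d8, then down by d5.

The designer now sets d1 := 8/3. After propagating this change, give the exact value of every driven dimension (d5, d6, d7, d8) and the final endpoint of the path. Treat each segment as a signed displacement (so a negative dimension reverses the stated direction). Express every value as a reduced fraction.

Apply edit: d1 := 8/3
  d5 = d2*5 = 55
  d6 = d1*3 + d2 + d3 = 24
  d7 = d6*4 - d1/3 = 856/9
  d8 = d7 + d2*3 = 1153/9
Walk from origin (0, 0):
  seg 1: down by d6 = 24 → (0, -24)
  seg 2: left by d2 = 11 → (-11, -24)
  seg 3: up by d2 = 11 → (-11, -13)
  seg 4: left by d6 = 24 → (-35, -13)
  seg 5: down by d5 = 55 → (-35, -68)
  seg 6: right by d5 = 55 → (20, -68)
  seg 7: right by d8 = 1153/9 → (1333/9, -68)
  seg 8: down by d5 = 55 → (1333/9, -123)

d5 = 55
d6 = 24
d7 = 856/9
d8 = 1153/9
endpoint = (1333/9, -123)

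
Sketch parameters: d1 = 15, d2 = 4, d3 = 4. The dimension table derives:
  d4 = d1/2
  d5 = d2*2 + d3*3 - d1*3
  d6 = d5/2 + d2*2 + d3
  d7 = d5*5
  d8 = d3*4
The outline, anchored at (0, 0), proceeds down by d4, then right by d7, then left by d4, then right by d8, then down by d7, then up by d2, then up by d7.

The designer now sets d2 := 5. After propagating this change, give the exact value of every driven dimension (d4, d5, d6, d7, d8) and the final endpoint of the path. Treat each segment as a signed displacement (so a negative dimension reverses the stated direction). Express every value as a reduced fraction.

d4 = 15/2
d5 = -23
d6 = 5/2
d7 = -115
d8 = 16
endpoint = (-213/2, -5/2)

Apply edit: d2 := 5
  d4 = d1/2 = 15/2
  d5 = d2*2 + d3*3 - d1*3 = -23
  d6 = d5/2 + d2*2 + d3 = 5/2
  d7 = d5*5 = -115
  d8 = d3*4 = 16
Walk from origin (0, 0):
  seg 1: down by d4 = 15/2 → (0, -15/2)
  seg 2: right by d7 = -115 → (-115, -15/2)
  seg 3: left by d4 = 15/2 → (-245/2, -15/2)
  seg 4: right by d8 = 16 → (-213/2, -15/2)
  seg 5: down by d7 = -115 → (-213/2, 215/2)
  seg 6: up by d2 = 5 → (-213/2, 225/2)
  seg 7: up by d7 = -115 → (-213/2, -5/2)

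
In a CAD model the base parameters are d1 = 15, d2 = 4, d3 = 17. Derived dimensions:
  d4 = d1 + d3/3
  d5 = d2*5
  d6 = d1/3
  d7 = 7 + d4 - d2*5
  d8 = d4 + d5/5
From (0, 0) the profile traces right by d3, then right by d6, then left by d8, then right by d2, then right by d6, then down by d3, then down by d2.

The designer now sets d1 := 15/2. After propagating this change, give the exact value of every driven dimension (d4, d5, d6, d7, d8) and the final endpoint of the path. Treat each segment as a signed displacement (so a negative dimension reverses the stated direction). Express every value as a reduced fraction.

Apply edit: d1 := 15/2
  d4 = d1 + d3/3 = 79/6
  d5 = d2*5 = 20
  d6 = d1/3 = 5/2
  d7 = 7 + d4 - d2*5 = 1/6
  d8 = d4 + d5/5 = 103/6
Walk from origin (0, 0):
  seg 1: right by d3 = 17 → (17, 0)
  seg 2: right by d6 = 5/2 → (39/2, 0)
  seg 3: left by d8 = 103/6 → (7/3, 0)
  seg 4: right by d2 = 4 → (19/3, 0)
  seg 5: right by d6 = 5/2 → (53/6, 0)
  seg 6: down by d3 = 17 → (53/6, -17)
  seg 7: down by d2 = 4 → (53/6, -21)

d4 = 79/6
d5 = 20
d6 = 5/2
d7 = 1/6
d8 = 103/6
endpoint = (53/6, -21)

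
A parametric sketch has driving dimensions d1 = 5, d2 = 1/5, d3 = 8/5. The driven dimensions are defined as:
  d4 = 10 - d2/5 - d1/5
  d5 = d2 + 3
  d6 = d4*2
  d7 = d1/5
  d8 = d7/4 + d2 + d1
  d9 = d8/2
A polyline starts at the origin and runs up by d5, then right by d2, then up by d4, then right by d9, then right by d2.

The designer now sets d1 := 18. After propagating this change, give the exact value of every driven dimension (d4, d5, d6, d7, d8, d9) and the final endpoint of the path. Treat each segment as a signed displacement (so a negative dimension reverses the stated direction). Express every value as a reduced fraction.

Apply edit: d1 := 18
  d4 = 10 - d2/5 - d1/5 = 159/25
  d5 = d2 + 3 = 16/5
  d6 = d4*2 = 318/25
  d7 = d1/5 = 18/5
  d8 = d7/4 + d2 + d1 = 191/10
  d9 = d8/2 = 191/20
Walk from origin (0, 0):
  seg 1: up by d5 = 16/5 → (0, 16/5)
  seg 2: right by d2 = 1/5 → (1/5, 16/5)
  seg 3: up by d4 = 159/25 → (1/5, 239/25)
  seg 4: right by d9 = 191/20 → (39/4, 239/25)
  seg 5: right by d2 = 1/5 → (199/20, 239/25)

d4 = 159/25
d5 = 16/5
d6 = 318/25
d7 = 18/5
d8 = 191/10
d9 = 191/20
endpoint = (199/20, 239/25)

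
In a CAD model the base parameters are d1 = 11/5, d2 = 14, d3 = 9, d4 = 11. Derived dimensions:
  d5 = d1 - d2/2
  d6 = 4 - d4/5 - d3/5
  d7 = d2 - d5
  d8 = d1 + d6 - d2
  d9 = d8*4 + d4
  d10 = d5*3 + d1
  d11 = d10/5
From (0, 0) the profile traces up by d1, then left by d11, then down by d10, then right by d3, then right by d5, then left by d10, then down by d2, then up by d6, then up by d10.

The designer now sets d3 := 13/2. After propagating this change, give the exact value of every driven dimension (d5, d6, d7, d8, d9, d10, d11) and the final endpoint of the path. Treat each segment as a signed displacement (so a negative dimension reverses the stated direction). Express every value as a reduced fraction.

d5 = -24/5
d6 = 1/2
d7 = 94/5
d8 = -113/10
d9 = -171/5
d10 = -61/5
d11 = -61/25
endpoint = (817/50, -113/10)

Apply edit: d3 := 13/2
  d5 = d1 - d2/2 = -24/5
  d6 = 4 - d4/5 - d3/5 = 1/2
  d7 = d2 - d5 = 94/5
  d8 = d1 + d6 - d2 = -113/10
  d9 = d8*4 + d4 = -171/5
  d10 = d5*3 + d1 = -61/5
  d11 = d10/5 = -61/25
Walk from origin (0, 0):
  seg 1: up by d1 = 11/5 → (0, 11/5)
  seg 2: left by d11 = -61/25 → (61/25, 11/5)
  seg 3: down by d10 = -61/5 → (61/25, 72/5)
  seg 4: right by d3 = 13/2 → (447/50, 72/5)
  seg 5: right by d5 = -24/5 → (207/50, 72/5)
  seg 6: left by d10 = -61/5 → (817/50, 72/5)
  seg 7: down by d2 = 14 → (817/50, 2/5)
  seg 8: up by d6 = 1/2 → (817/50, 9/10)
  seg 9: up by d10 = -61/5 → (817/50, -113/10)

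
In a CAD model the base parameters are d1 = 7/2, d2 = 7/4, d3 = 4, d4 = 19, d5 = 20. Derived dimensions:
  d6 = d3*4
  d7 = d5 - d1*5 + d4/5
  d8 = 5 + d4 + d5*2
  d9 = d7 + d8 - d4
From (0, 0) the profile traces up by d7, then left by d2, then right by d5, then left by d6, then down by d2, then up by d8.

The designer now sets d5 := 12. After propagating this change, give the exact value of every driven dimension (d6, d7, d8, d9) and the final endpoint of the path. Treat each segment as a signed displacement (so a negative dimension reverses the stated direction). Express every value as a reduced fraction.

d6 = 16
d7 = -17/10
d8 = 48
d9 = 273/10
endpoint = (-23/4, 891/20)

Apply edit: d5 := 12
  d6 = d3*4 = 16
  d7 = d5 - d1*5 + d4/5 = -17/10
  d8 = 5 + d4 + d5*2 = 48
  d9 = d7 + d8 - d4 = 273/10
Walk from origin (0, 0):
  seg 1: up by d7 = -17/10 → (0, -17/10)
  seg 2: left by d2 = 7/4 → (-7/4, -17/10)
  seg 3: right by d5 = 12 → (41/4, -17/10)
  seg 4: left by d6 = 16 → (-23/4, -17/10)
  seg 5: down by d2 = 7/4 → (-23/4, -69/20)
  seg 6: up by d8 = 48 → (-23/4, 891/20)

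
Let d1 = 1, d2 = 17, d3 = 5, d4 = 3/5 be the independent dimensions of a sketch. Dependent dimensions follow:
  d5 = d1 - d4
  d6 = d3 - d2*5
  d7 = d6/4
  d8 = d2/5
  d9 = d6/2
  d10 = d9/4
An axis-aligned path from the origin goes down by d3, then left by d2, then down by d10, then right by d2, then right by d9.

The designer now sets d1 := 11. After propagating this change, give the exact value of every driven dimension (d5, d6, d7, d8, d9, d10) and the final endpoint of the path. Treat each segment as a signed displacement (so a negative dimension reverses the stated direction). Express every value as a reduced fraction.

Apply edit: d1 := 11
  d5 = d1 - d4 = 52/5
  d6 = d3 - d2*5 = -80
  d7 = d6/4 = -20
  d8 = d2/5 = 17/5
  d9 = d6/2 = -40
  d10 = d9/4 = -10
Walk from origin (0, 0):
  seg 1: down by d3 = 5 → (0, -5)
  seg 2: left by d2 = 17 → (-17, -5)
  seg 3: down by d10 = -10 → (-17, 5)
  seg 4: right by d2 = 17 → (0, 5)
  seg 5: right by d9 = -40 → (-40, 5)

d5 = 52/5
d6 = -80
d7 = -20
d8 = 17/5
d9 = -40
d10 = -10
endpoint = (-40, 5)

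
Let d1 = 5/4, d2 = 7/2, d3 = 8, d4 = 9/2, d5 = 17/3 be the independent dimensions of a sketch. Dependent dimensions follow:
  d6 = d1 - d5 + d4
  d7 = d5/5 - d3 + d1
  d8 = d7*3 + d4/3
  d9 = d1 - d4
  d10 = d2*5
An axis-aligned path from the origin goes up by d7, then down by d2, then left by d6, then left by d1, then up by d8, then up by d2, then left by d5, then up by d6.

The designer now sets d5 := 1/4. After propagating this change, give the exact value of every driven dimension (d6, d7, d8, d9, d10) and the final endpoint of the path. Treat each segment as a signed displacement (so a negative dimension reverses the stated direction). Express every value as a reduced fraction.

Apply edit: d5 := 1/4
  d6 = d1 - d5 + d4 = 11/2
  d7 = d5/5 - d3 + d1 = -67/10
  d8 = d7*3 + d4/3 = -93/5
  d9 = d1 - d4 = -13/4
  d10 = d2*5 = 35/2
Walk from origin (0, 0):
  seg 1: up by d7 = -67/10 → (0, -67/10)
  seg 2: down by d2 = 7/2 → (0, -51/5)
  seg 3: left by d6 = 11/2 → (-11/2, -51/5)
  seg 4: left by d1 = 5/4 → (-27/4, -51/5)
  seg 5: up by d8 = -93/5 → (-27/4, -144/5)
  seg 6: up by d2 = 7/2 → (-27/4, -253/10)
  seg 7: left by d5 = 1/4 → (-7, -253/10)
  seg 8: up by d6 = 11/2 → (-7, -99/5)

d6 = 11/2
d7 = -67/10
d8 = -93/5
d9 = -13/4
d10 = 35/2
endpoint = (-7, -99/5)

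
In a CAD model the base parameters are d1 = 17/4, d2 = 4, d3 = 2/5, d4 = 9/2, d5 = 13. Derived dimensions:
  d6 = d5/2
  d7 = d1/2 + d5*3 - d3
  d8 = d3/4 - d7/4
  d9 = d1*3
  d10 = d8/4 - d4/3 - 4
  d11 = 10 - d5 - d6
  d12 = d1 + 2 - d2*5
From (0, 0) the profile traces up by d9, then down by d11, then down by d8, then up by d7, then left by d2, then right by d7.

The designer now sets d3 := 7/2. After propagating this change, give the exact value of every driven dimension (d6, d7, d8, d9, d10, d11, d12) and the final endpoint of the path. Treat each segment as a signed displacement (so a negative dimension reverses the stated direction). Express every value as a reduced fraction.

d6 = 13/2
d7 = 301/8
d8 = -273/32
d9 = 51/4
d10 = -977/128
d11 = -19/2
d12 = -55/4
endpoint = (269/8, 2189/32)

Apply edit: d3 := 7/2
  d6 = d5/2 = 13/2
  d7 = d1/2 + d5*3 - d3 = 301/8
  d8 = d3/4 - d7/4 = -273/32
  d9 = d1*3 = 51/4
  d10 = d8/4 - d4/3 - 4 = -977/128
  d11 = 10 - d5 - d6 = -19/2
  d12 = d1 + 2 - d2*5 = -55/4
Walk from origin (0, 0):
  seg 1: up by d9 = 51/4 → (0, 51/4)
  seg 2: down by d11 = -19/2 → (0, 89/4)
  seg 3: down by d8 = -273/32 → (0, 985/32)
  seg 4: up by d7 = 301/8 → (0, 2189/32)
  seg 5: left by d2 = 4 → (-4, 2189/32)
  seg 6: right by d7 = 301/8 → (269/8, 2189/32)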